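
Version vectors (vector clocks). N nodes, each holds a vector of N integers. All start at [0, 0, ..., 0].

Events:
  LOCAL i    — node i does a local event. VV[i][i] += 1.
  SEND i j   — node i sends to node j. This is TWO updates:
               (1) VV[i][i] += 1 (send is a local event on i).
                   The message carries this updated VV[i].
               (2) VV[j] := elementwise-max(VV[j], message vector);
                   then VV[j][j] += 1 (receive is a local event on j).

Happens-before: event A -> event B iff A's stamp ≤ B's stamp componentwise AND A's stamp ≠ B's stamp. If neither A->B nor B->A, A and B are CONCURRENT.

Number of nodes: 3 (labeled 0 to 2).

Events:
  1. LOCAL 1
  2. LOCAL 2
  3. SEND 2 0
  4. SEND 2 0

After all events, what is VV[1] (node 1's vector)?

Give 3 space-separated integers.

Initial: VV[0]=[0, 0, 0]
Initial: VV[1]=[0, 0, 0]
Initial: VV[2]=[0, 0, 0]
Event 1: LOCAL 1: VV[1][1]++ -> VV[1]=[0, 1, 0]
Event 2: LOCAL 2: VV[2][2]++ -> VV[2]=[0, 0, 1]
Event 3: SEND 2->0: VV[2][2]++ -> VV[2]=[0, 0, 2], msg_vec=[0, 0, 2]; VV[0]=max(VV[0],msg_vec) then VV[0][0]++ -> VV[0]=[1, 0, 2]
Event 4: SEND 2->0: VV[2][2]++ -> VV[2]=[0, 0, 3], msg_vec=[0, 0, 3]; VV[0]=max(VV[0],msg_vec) then VV[0][0]++ -> VV[0]=[2, 0, 3]
Final vectors: VV[0]=[2, 0, 3]; VV[1]=[0, 1, 0]; VV[2]=[0, 0, 3]

Answer: 0 1 0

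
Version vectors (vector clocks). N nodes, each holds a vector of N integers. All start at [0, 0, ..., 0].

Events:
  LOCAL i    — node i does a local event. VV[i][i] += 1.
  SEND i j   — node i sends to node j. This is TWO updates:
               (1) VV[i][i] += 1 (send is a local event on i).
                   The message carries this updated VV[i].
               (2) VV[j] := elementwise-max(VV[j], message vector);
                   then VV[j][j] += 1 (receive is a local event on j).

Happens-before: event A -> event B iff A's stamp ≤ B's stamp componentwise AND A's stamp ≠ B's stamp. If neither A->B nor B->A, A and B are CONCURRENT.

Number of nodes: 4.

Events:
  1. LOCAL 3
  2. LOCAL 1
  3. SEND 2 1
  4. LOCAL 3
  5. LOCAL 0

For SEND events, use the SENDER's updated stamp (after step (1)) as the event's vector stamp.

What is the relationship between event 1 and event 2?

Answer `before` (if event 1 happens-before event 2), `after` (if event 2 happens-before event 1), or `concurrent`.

Initial: VV[0]=[0, 0, 0, 0]
Initial: VV[1]=[0, 0, 0, 0]
Initial: VV[2]=[0, 0, 0, 0]
Initial: VV[3]=[0, 0, 0, 0]
Event 1: LOCAL 3: VV[3][3]++ -> VV[3]=[0, 0, 0, 1]
Event 2: LOCAL 1: VV[1][1]++ -> VV[1]=[0, 1, 0, 0]
Event 3: SEND 2->1: VV[2][2]++ -> VV[2]=[0, 0, 1, 0], msg_vec=[0, 0, 1, 0]; VV[1]=max(VV[1],msg_vec) then VV[1][1]++ -> VV[1]=[0, 2, 1, 0]
Event 4: LOCAL 3: VV[3][3]++ -> VV[3]=[0, 0, 0, 2]
Event 5: LOCAL 0: VV[0][0]++ -> VV[0]=[1, 0, 0, 0]
Event 1 stamp: [0, 0, 0, 1]
Event 2 stamp: [0, 1, 0, 0]
[0, 0, 0, 1] <= [0, 1, 0, 0]? False
[0, 1, 0, 0] <= [0, 0, 0, 1]? False
Relation: concurrent

Answer: concurrent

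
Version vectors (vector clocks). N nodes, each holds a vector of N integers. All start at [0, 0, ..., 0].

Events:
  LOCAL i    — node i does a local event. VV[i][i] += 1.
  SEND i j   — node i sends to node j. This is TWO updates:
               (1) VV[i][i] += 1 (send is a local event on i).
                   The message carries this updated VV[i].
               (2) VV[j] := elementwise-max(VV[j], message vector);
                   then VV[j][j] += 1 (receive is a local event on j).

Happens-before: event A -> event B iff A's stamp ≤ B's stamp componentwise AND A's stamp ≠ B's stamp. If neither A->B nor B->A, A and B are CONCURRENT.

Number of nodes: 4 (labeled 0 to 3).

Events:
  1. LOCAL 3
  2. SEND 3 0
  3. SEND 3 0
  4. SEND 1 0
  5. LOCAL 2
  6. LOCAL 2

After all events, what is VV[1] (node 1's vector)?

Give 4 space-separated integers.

Initial: VV[0]=[0, 0, 0, 0]
Initial: VV[1]=[0, 0, 0, 0]
Initial: VV[2]=[0, 0, 0, 0]
Initial: VV[3]=[0, 0, 0, 0]
Event 1: LOCAL 3: VV[3][3]++ -> VV[3]=[0, 0, 0, 1]
Event 2: SEND 3->0: VV[3][3]++ -> VV[3]=[0, 0, 0, 2], msg_vec=[0, 0, 0, 2]; VV[0]=max(VV[0],msg_vec) then VV[0][0]++ -> VV[0]=[1, 0, 0, 2]
Event 3: SEND 3->0: VV[3][3]++ -> VV[3]=[0, 0, 0, 3], msg_vec=[0, 0, 0, 3]; VV[0]=max(VV[0],msg_vec) then VV[0][0]++ -> VV[0]=[2, 0, 0, 3]
Event 4: SEND 1->0: VV[1][1]++ -> VV[1]=[0, 1, 0, 0], msg_vec=[0, 1, 0, 0]; VV[0]=max(VV[0],msg_vec) then VV[0][0]++ -> VV[0]=[3, 1, 0, 3]
Event 5: LOCAL 2: VV[2][2]++ -> VV[2]=[0, 0, 1, 0]
Event 6: LOCAL 2: VV[2][2]++ -> VV[2]=[0, 0, 2, 0]
Final vectors: VV[0]=[3, 1, 0, 3]; VV[1]=[0, 1, 0, 0]; VV[2]=[0, 0, 2, 0]; VV[3]=[0, 0, 0, 3]

Answer: 0 1 0 0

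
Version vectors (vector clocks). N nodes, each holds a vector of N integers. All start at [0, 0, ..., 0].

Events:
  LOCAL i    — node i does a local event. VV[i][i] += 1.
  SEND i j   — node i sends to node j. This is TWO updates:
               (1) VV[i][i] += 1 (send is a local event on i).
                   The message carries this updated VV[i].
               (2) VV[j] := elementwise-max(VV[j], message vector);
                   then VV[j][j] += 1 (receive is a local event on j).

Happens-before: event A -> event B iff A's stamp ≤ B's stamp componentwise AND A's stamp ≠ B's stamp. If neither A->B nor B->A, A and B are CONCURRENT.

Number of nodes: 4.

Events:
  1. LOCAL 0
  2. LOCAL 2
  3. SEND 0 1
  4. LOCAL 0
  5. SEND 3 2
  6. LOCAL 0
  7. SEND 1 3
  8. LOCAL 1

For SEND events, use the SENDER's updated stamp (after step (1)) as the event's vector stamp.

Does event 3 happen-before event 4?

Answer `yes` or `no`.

Initial: VV[0]=[0, 0, 0, 0]
Initial: VV[1]=[0, 0, 0, 0]
Initial: VV[2]=[0, 0, 0, 0]
Initial: VV[3]=[0, 0, 0, 0]
Event 1: LOCAL 0: VV[0][0]++ -> VV[0]=[1, 0, 0, 0]
Event 2: LOCAL 2: VV[2][2]++ -> VV[2]=[0, 0, 1, 0]
Event 3: SEND 0->1: VV[0][0]++ -> VV[0]=[2, 0, 0, 0], msg_vec=[2, 0, 0, 0]; VV[1]=max(VV[1],msg_vec) then VV[1][1]++ -> VV[1]=[2, 1, 0, 0]
Event 4: LOCAL 0: VV[0][0]++ -> VV[0]=[3, 0, 0, 0]
Event 5: SEND 3->2: VV[3][3]++ -> VV[3]=[0, 0, 0, 1], msg_vec=[0, 0, 0, 1]; VV[2]=max(VV[2],msg_vec) then VV[2][2]++ -> VV[2]=[0, 0, 2, 1]
Event 6: LOCAL 0: VV[0][0]++ -> VV[0]=[4, 0, 0, 0]
Event 7: SEND 1->3: VV[1][1]++ -> VV[1]=[2, 2, 0, 0], msg_vec=[2, 2, 0, 0]; VV[3]=max(VV[3],msg_vec) then VV[3][3]++ -> VV[3]=[2, 2, 0, 2]
Event 8: LOCAL 1: VV[1][1]++ -> VV[1]=[2, 3, 0, 0]
Event 3 stamp: [2, 0, 0, 0]
Event 4 stamp: [3, 0, 0, 0]
[2, 0, 0, 0] <= [3, 0, 0, 0]? True. Equal? False. Happens-before: True

Answer: yes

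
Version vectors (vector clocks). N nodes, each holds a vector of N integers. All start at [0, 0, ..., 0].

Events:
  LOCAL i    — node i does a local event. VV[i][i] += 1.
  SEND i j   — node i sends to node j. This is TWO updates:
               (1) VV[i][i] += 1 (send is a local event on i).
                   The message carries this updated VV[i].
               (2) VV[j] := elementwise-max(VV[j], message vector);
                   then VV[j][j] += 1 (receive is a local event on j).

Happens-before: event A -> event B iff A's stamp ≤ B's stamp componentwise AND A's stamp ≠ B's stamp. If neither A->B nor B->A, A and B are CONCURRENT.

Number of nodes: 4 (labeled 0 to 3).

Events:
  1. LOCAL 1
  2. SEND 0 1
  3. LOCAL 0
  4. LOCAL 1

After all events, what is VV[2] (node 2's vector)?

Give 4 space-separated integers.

Initial: VV[0]=[0, 0, 0, 0]
Initial: VV[1]=[0, 0, 0, 0]
Initial: VV[2]=[0, 0, 0, 0]
Initial: VV[3]=[0, 0, 0, 0]
Event 1: LOCAL 1: VV[1][1]++ -> VV[1]=[0, 1, 0, 0]
Event 2: SEND 0->1: VV[0][0]++ -> VV[0]=[1, 0, 0, 0], msg_vec=[1, 0, 0, 0]; VV[1]=max(VV[1],msg_vec) then VV[1][1]++ -> VV[1]=[1, 2, 0, 0]
Event 3: LOCAL 0: VV[0][0]++ -> VV[0]=[2, 0, 0, 0]
Event 4: LOCAL 1: VV[1][1]++ -> VV[1]=[1, 3, 0, 0]
Final vectors: VV[0]=[2, 0, 0, 0]; VV[1]=[1, 3, 0, 0]; VV[2]=[0, 0, 0, 0]; VV[3]=[0, 0, 0, 0]

Answer: 0 0 0 0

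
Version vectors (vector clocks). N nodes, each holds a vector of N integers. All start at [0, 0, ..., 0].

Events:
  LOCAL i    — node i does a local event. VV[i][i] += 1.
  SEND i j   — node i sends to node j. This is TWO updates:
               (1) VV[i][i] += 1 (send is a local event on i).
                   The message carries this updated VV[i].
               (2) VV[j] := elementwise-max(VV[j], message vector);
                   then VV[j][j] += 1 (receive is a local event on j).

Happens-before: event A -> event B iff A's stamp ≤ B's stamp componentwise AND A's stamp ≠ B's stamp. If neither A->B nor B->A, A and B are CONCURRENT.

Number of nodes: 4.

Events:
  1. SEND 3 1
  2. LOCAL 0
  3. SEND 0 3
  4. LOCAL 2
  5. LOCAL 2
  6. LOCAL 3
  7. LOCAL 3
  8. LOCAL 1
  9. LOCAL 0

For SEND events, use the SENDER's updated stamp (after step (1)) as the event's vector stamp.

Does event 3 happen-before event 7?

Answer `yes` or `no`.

Answer: yes

Derivation:
Initial: VV[0]=[0, 0, 0, 0]
Initial: VV[1]=[0, 0, 0, 0]
Initial: VV[2]=[0, 0, 0, 0]
Initial: VV[3]=[0, 0, 0, 0]
Event 1: SEND 3->1: VV[3][3]++ -> VV[3]=[0, 0, 0, 1], msg_vec=[0, 0, 0, 1]; VV[1]=max(VV[1],msg_vec) then VV[1][1]++ -> VV[1]=[0, 1, 0, 1]
Event 2: LOCAL 0: VV[0][0]++ -> VV[0]=[1, 0, 0, 0]
Event 3: SEND 0->3: VV[0][0]++ -> VV[0]=[2, 0, 0, 0], msg_vec=[2, 0, 0, 0]; VV[3]=max(VV[3],msg_vec) then VV[3][3]++ -> VV[3]=[2, 0, 0, 2]
Event 4: LOCAL 2: VV[2][2]++ -> VV[2]=[0, 0, 1, 0]
Event 5: LOCAL 2: VV[2][2]++ -> VV[2]=[0, 0, 2, 0]
Event 6: LOCAL 3: VV[3][3]++ -> VV[3]=[2, 0, 0, 3]
Event 7: LOCAL 3: VV[3][3]++ -> VV[3]=[2, 0, 0, 4]
Event 8: LOCAL 1: VV[1][1]++ -> VV[1]=[0, 2, 0, 1]
Event 9: LOCAL 0: VV[0][0]++ -> VV[0]=[3, 0, 0, 0]
Event 3 stamp: [2, 0, 0, 0]
Event 7 stamp: [2, 0, 0, 4]
[2, 0, 0, 0] <= [2, 0, 0, 4]? True. Equal? False. Happens-before: True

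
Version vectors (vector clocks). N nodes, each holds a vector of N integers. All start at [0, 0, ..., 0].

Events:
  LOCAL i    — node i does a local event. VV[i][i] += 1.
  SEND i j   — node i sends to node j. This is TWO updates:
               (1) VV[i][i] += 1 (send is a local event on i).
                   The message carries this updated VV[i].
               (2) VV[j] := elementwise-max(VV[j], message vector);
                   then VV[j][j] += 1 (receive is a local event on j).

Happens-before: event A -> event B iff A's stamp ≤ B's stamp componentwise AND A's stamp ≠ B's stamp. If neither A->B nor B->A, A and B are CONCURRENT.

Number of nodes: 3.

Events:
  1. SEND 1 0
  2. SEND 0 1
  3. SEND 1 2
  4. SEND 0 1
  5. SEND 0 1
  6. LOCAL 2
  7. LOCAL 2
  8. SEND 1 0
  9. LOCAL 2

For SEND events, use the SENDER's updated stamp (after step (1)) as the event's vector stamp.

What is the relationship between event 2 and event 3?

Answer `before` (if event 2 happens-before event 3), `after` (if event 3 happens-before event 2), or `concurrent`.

Initial: VV[0]=[0, 0, 0]
Initial: VV[1]=[0, 0, 0]
Initial: VV[2]=[0, 0, 0]
Event 1: SEND 1->0: VV[1][1]++ -> VV[1]=[0, 1, 0], msg_vec=[0, 1, 0]; VV[0]=max(VV[0],msg_vec) then VV[0][0]++ -> VV[0]=[1, 1, 0]
Event 2: SEND 0->1: VV[0][0]++ -> VV[0]=[2, 1, 0], msg_vec=[2, 1, 0]; VV[1]=max(VV[1],msg_vec) then VV[1][1]++ -> VV[1]=[2, 2, 0]
Event 3: SEND 1->2: VV[1][1]++ -> VV[1]=[2, 3, 0], msg_vec=[2, 3, 0]; VV[2]=max(VV[2],msg_vec) then VV[2][2]++ -> VV[2]=[2, 3, 1]
Event 4: SEND 0->1: VV[0][0]++ -> VV[0]=[3, 1, 0], msg_vec=[3, 1, 0]; VV[1]=max(VV[1],msg_vec) then VV[1][1]++ -> VV[1]=[3, 4, 0]
Event 5: SEND 0->1: VV[0][0]++ -> VV[0]=[4, 1, 0], msg_vec=[4, 1, 0]; VV[1]=max(VV[1],msg_vec) then VV[1][1]++ -> VV[1]=[4, 5, 0]
Event 6: LOCAL 2: VV[2][2]++ -> VV[2]=[2, 3, 2]
Event 7: LOCAL 2: VV[2][2]++ -> VV[2]=[2, 3, 3]
Event 8: SEND 1->0: VV[1][1]++ -> VV[1]=[4, 6, 0], msg_vec=[4, 6, 0]; VV[0]=max(VV[0],msg_vec) then VV[0][0]++ -> VV[0]=[5, 6, 0]
Event 9: LOCAL 2: VV[2][2]++ -> VV[2]=[2, 3, 4]
Event 2 stamp: [2, 1, 0]
Event 3 stamp: [2, 3, 0]
[2, 1, 0] <= [2, 3, 0]? True
[2, 3, 0] <= [2, 1, 0]? False
Relation: before

Answer: before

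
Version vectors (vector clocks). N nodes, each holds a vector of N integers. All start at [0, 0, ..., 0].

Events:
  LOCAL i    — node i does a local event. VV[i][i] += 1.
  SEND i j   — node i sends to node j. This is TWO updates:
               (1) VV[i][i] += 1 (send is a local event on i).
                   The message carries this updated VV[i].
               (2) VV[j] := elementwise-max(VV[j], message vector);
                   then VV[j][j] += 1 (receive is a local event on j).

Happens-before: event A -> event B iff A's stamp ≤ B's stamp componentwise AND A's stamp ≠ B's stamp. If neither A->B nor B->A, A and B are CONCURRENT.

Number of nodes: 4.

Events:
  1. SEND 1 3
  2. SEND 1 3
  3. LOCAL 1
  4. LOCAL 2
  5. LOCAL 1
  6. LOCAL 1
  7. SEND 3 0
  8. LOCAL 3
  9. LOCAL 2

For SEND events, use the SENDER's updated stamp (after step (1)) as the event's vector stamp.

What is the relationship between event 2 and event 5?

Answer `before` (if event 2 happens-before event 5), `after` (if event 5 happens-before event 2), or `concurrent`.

Initial: VV[0]=[0, 0, 0, 0]
Initial: VV[1]=[0, 0, 0, 0]
Initial: VV[2]=[0, 0, 0, 0]
Initial: VV[3]=[0, 0, 0, 0]
Event 1: SEND 1->3: VV[1][1]++ -> VV[1]=[0, 1, 0, 0], msg_vec=[0, 1, 0, 0]; VV[3]=max(VV[3],msg_vec) then VV[3][3]++ -> VV[3]=[0, 1, 0, 1]
Event 2: SEND 1->3: VV[1][1]++ -> VV[1]=[0, 2, 0, 0], msg_vec=[0, 2, 0, 0]; VV[3]=max(VV[3],msg_vec) then VV[3][3]++ -> VV[3]=[0, 2, 0, 2]
Event 3: LOCAL 1: VV[1][1]++ -> VV[1]=[0, 3, 0, 0]
Event 4: LOCAL 2: VV[2][2]++ -> VV[2]=[0, 0, 1, 0]
Event 5: LOCAL 1: VV[1][1]++ -> VV[1]=[0, 4, 0, 0]
Event 6: LOCAL 1: VV[1][1]++ -> VV[1]=[0, 5, 0, 0]
Event 7: SEND 3->0: VV[3][3]++ -> VV[3]=[0, 2, 0, 3], msg_vec=[0, 2, 0, 3]; VV[0]=max(VV[0],msg_vec) then VV[0][0]++ -> VV[0]=[1, 2, 0, 3]
Event 8: LOCAL 3: VV[3][3]++ -> VV[3]=[0, 2, 0, 4]
Event 9: LOCAL 2: VV[2][2]++ -> VV[2]=[0, 0, 2, 0]
Event 2 stamp: [0, 2, 0, 0]
Event 5 stamp: [0, 4, 0, 0]
[0, 2, 0, 0] <= [0, 4, 0, 0]? True
[0, 4, 0, 0] <= [0, 2, 0, 0]? False
Relation: before

Answer: before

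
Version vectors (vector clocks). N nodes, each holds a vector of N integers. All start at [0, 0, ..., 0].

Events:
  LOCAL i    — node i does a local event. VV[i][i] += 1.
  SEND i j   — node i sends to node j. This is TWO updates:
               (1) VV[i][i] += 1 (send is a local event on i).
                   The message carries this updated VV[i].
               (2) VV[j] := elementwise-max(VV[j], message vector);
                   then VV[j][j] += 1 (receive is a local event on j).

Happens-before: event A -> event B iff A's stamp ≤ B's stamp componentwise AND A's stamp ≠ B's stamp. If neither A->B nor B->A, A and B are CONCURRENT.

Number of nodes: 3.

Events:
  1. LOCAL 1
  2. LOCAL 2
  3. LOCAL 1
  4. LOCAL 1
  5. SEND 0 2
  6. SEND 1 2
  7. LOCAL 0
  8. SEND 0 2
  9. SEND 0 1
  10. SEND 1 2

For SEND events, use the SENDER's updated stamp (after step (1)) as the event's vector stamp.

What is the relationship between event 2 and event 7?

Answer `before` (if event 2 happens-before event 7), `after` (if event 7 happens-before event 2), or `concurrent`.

Answer: concurrent

Derivation:
Initial: VV[0]=[0, 0, 0]
Initial: VV[1]=[0, 0, 0]
Initial: VV[2]=[0, 0, 0]
Event 1: LOCAL 1: VV[1][1]++ -> VV[1]=[0, 1, 0]
Event 2: LOCAL 2: VV[2][2]++ -> VV[2]=[0, 0, 1]
Event 3: LOCAL 1: VV[1][1]++ -> VV[1]=[0, 2, 0]
Event 4: LOCAL 1: VV[1][1]++ -> VV[1]=[0, 3, 0]
Event 5: SEND 0->2: VV[0][0]++ -> VV[0]=[1, 0, 0], msg_vec=[1, 0, 0]; VV[2]=max(VV[2],msg_vec) then VV[2][2]++ -> VV[2]=[1, 0, 2]
Event 6: SEND 1->2: VV[1][1]++ -> VV[1]=[0, 4, 0], msg_vec=[0, 4, 0]; VV[2]=max(VV[2],msg_vec) then VV[2][2]++ -> VV[2]=[1, 4, 3]
Event 7: LOCAL 0: VV[0][0]++ -> VV[0]=[2, 0, 0]
Event 8: SEND 0->2: VV[0][0]++ -> VV[0]=[3, 0, 0], msg_vec=[3, 0, 0]; VV[2]=max(VV[2],msg_vec) then VV[2][2]++ -> VV[2]=[3, 4, 4]
Event 9: SEND 0->1: VV[0][0]++ -> VV[0]=[4, 0, 0], msg_vec=[4, 0, 0]; VV[1]=max(VV[1],msg_vec) then VV[1][1]++ -> VV[1]=[4, 5, 0]
Event 10: SEND 1->2: VV[1][1]++ -> VV[1]=[4, 6, 0], msg_vec=[4, 6, 0]; VV[2]=max(VV[2],msg_vec) then VV[2][2]++ -> VV[2]=[4, 6, 5]
Event 2 stamp: [0, 0, 1]
Event 7 stamp: [2, 0, 0]
[0, 0, 1] <= [2, 0, 0]? False
[2, 0, 0] <= [0, 0, 1]? False
Relation: concurrent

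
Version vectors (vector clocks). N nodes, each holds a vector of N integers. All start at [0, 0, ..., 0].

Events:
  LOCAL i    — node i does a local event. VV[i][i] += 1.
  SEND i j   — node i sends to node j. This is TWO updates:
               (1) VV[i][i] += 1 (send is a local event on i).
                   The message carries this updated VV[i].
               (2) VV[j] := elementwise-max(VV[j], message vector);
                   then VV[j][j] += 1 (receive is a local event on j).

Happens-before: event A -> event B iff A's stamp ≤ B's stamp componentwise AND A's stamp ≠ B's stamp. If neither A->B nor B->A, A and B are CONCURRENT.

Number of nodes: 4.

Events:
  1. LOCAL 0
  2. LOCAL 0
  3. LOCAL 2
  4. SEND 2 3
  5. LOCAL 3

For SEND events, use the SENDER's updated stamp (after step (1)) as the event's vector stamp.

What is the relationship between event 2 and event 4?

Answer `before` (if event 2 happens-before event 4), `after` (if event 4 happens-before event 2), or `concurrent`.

Answer: concurrent

Derivation:
Initial: VV[0]=[0, 0, 0, 0]
Initial: VV[1]=[0, 0, 0, 0]
Initial: VV[2]=[0, 0, 0, 0]
Initial: VV[3]=[0, 0, 0, 0]
Event 1: LOCAL 0: VV[0][0]++ -> VV[0]=[1, 0, 0, 0]
Event 2: LOCAL 0: VV[0][0]++ -> VV[0]=[2, 0, 0, 0]
Event 3: LOCAL 2: VV[2][2]++ -> VV[2]=[0, 0, 1, 0]
Event 4: SEND 2->3: VV[2][2]++ -> VV[2]=[0, 0, 2, 0], msg_vec=[0, 0, 2, 0]; VV[3]=max(VV[3],msg_vec) then VV[3][3]++ -> VV[3]=[0, 0, 2, 1]
Event 5: LOCAL 3: VV[3][3]++ -> VV[3]=[0, 0, 2, 2]
Event 2 stamp: [2, 0, 0, 0]
Event 4 stamp: [0, 0, 2, 0]
[2, 0, 0, 0] <= [0, 0, 2, 0]? False
[0, 0, 2, 0] <= [2, 0, 0, 0]? False
Relation: concurrent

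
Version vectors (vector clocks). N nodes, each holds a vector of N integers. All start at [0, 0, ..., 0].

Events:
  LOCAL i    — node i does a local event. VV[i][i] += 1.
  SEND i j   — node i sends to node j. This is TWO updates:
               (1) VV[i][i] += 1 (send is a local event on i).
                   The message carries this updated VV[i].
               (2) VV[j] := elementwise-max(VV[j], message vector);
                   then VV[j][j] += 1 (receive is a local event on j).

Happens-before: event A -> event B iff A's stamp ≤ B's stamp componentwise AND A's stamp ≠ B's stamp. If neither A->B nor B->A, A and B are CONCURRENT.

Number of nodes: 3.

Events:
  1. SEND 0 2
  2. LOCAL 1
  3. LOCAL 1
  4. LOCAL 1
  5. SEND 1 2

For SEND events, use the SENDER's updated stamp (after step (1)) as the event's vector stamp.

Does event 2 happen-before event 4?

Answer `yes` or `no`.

Answer: yes

Derivation:
Initial: VV[0]=[0, 0, 0]
Initial: VV[1]=[0, 0, 0]
Initial: VV[2]=[0, 0, 0]
Event 1: SEND 0->2: VV[0][0]++ -> VV[0]=[1, 0, 0], msg_vec=[1, 0, 0]; VV[2]=max(VV[2],msg_vec) then VV[2][2]++ -> VV[2]=[1, 0, 1]
Event 2: LOCAL 1: VV[1][1]++ -> VV[1]=[0, 1, 0]
Event 3: LOCAL 1: VV[1][1]++ -> VV[1]=[0, 2, 0]
Event 4: LOCAL 1: VV[1][1]++ -> VV[1]=[0, 3, 0]
Event 5: SEND 1->2: VV[1][1]++ -> VV[1]=[0, 4, 0], msg_vec=[0, 4, 0]; VV[2]=max(VV[2],msg_vec) then VV[2][2]++ -> VV[2]=[1, 4, 2]
Event 2 stamp: [0, 1, 0]
Event 4 stamp: [0, 3, 0]
[0, 1, 0] <= [0, 3, 0]? True. Equal? False. Happens-before: True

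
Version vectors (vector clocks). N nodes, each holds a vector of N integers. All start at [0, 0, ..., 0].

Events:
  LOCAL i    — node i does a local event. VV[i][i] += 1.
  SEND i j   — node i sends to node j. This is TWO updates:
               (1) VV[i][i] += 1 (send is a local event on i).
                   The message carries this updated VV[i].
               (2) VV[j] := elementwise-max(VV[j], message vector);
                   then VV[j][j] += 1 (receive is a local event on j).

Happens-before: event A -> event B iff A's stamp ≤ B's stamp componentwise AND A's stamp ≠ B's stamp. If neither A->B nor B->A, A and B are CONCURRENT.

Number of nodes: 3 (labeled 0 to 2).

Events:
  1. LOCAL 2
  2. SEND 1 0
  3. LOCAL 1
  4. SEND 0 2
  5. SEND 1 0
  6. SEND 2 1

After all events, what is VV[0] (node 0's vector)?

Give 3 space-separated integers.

Initial: VV[0]=[0, 0, 0]
Initial: VV[1]=[0, 0, 0]
Initial: VV[2]=[0, 0, 0]
Event 1: LOCAL 2: VV[2][2]++ -> VV[2]=[0, 0, 1]
Event 2: SEND 1->0: VV[1][1]++ -> VV[1]=[0, 1, 0], msg_vec=[0, 1, 0]; VV[0]=max(VV[0],msg_vec) then VV[0][0]++ -> VV[0]=[1, 1, 0]
Event 3: LOCAL 1: VV[1][1]++ -> VV[1]=[0, 2, 0]
Event 4: SEND 0->2: VV[0][0]++ -> VV[0]=[2, 1, 0], msg_vec=[2, 1, 0]; VV[2]=max(VV[2],msg_vec) then VV[2][2]++ -> VV[2]=[2, 1, 2]
Event 5: SEND 1->0: VV[1][1]++ -> VV[1]=[0, 3, 0], msg_vec=[0, 3, 0]; VV[0]=max(VV[0],msg_vec) then VV[0][0]++ -> VV[0]=[3, 3, 0]
Event 6: SEND 2->1: VV[2][2]++ -> VV[2]=[2, 1, 3], msg_vec=[2, 1, 3]; VV[1]=max(VV[1],msg_vec) then VV[1][1]++ -> VV[1]=[2, 4, 3]
Final vectors: VV[0]=[3, 3, 0]; VV[1]=[2, 4, 3]; VV[2]=[2, 1, 3]

Answer: 3 3 0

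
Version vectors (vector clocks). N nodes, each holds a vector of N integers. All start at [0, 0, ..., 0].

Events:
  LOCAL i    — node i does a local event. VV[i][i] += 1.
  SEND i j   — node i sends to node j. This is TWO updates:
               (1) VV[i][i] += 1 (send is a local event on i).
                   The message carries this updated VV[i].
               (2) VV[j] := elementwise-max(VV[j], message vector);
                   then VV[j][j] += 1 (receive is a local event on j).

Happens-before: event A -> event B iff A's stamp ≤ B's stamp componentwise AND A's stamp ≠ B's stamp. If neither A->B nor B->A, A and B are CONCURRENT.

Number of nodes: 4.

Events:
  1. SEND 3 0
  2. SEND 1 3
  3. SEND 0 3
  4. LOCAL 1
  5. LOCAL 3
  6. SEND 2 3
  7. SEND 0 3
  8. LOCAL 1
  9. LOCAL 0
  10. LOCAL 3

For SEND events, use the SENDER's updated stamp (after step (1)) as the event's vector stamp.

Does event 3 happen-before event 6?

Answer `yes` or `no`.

Answer: no

Derivation:
Initial: VV[0]=[0, 0, 0, 0]
Initial: VV[1]=[0, 0, 0, 0]
Initial: VV[2]=[0, 0, 0, 0]
Initial: VV[3]=[0, 0, 0, 0]
Event 1: SEND 3->0: VV[3][3]++ -> VV[3]=[0, 0, 0, 1], msg_vec=[0, 0, 0, 1]; VV[0]=max(VV[0],msg_vec) then VV[0][0]++ -> VV[0]=[1, 0, 0, 1]
Event 2: SEND 1->3: VV[1][1]++ -> VV[1]=[0, 1, 0, 0], msg_vec=[0, 1, 0, 0]; VV[3]=max(VV[3],msg_vec) then VV[3][3]++ -> VV[3]=[0, 1, 0, 2]
Event 3: SEND 0->3: VV[0][0]++ -> VV[0]=[2, 0, 0, 1], msg_vec=[2, 0, 0, 1]; VV[3]=max(VV[3],msg_vec) then VV[3][3]++ -> VV[3]=[2, 1, 0, 3]
Event 4: LOCAL 1: VV[1][1]++ -> VV[1]=[0, 2, 0, 0]
Event 5: LOCAL 3: VV[3][3]++ -> VV[3]=[2, 1, 0, 4]
Event 6: SEND 2->3: VV[2][2]++ -> VV[2]=[0, 0, 1, 0], msg_vec=[0, 0, 1, 0]; VV[3]=max(VV[3],msg_vec) then VV[3][3]++ -> VV[3]=[2, 1, 1, 5]
Event 7: SEND 0->3: VV[0][0]++ -> VV[0]=[3, 0, 0, 1], msg_vec=[3, 0, 0, 1]; VV[3]=max(VV[3],msg_vec) then VV[3][3]++ -> VV[3]=[3, 1, 1, 6]
Event 8: LOCAL 1: VV[1][1]++ -> VV[1]=[0, 3, 0, 0]
Event 9: LOCAL 0: VV[0][0]++ -> VV[0]=[4, 0, 0, 1]
Event 10: LOCAL 3: VV[3][3]++ -> VV[3]=[3, 1, 1, 7]
Event 3 stamp: [2, 0, 0, 1]
Event 6 stamp: [0, 0, 1, 0]
[2, 0, 0, 1] <= [0, 0, 1, 0]? False. Equal? False. Happens-before: False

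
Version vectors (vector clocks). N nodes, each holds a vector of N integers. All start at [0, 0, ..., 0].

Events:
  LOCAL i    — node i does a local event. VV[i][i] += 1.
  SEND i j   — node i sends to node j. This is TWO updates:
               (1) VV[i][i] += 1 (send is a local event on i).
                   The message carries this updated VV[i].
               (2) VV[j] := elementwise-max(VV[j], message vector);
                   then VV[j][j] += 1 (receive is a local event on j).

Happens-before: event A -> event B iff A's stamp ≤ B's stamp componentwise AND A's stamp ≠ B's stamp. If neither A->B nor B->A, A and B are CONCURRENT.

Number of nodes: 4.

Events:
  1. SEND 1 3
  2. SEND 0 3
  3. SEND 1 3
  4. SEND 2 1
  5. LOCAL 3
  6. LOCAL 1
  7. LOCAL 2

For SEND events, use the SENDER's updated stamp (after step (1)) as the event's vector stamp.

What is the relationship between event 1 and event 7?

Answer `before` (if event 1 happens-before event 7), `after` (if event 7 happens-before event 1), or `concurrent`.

Answer: concurrent

Derivation:
Initial: VV[0]=[0, 0, 0, 0]
Initial: VV[1]=[0, 0, 0, 0]
Initial: VV[2]=[0, 0, 0, 0]
Initial: VV[3]=[0, 0, 0, 0]
Event 1: SEND 1->3: VV[1][1]++ -> VV[1]=[0, 1, 0, 0], msg_vec=[0, 1, 0, 0]; VV[3]=max(VV[3],msg_vec) then VV[3][3]++ -> VV[3]=[0, 1, 0, 1]
Event 2: SEND 0->3: VV[0][0]++ -> VV[0]=[1, 0, 0, 0], msg_vec=[1, 0, 0, 0]; VV[3]=max(VV[3],msg_vec) then VV[3][3]++ -> VV[3]=[1, 1, 0, 2]
Event 3: SEND 1->3: VV[1][1]++ -> VV[1]=[0, 2, 0, 0], msg_vec=[0, 2, 0, 0]; VV[3]=max(VV[3],msg_vec) then VV[3][3]++ -> VV[3]=[1, 2, 0, 3]
Event 4: SEND 2->1: VV[2][2]++ -> VV[2]=[0, 0, 1, 0], msg_vec=[0, 0, 1, 0]; VV[1]=max(VV[1],msg_vec) then VV[1][1]++ -> VV[1]=[0, 3, 1, 0]
Event 5: LOCAL 3: VV[3][3]++ -> VV[3]=[1, 2, 0, 4]
Event 6: LOCAL 1: VV[1][1]++ -> VV[1]=[0, 4, 1, 0]
Event 7: LOCAL 2: VV[2][2]++ -> VV[2]=[0, 0, 2, 0]
Event 1 stamp: [0, 1, 0, 0]
Event 7 stamp: [0, 0, 2, 0]
[0, 1, 0, 0] <= [0, 0, 2, 0]? False
[0, 0, 2, 0] <= [0, 1, 0, 0]? False
Relation: concurrent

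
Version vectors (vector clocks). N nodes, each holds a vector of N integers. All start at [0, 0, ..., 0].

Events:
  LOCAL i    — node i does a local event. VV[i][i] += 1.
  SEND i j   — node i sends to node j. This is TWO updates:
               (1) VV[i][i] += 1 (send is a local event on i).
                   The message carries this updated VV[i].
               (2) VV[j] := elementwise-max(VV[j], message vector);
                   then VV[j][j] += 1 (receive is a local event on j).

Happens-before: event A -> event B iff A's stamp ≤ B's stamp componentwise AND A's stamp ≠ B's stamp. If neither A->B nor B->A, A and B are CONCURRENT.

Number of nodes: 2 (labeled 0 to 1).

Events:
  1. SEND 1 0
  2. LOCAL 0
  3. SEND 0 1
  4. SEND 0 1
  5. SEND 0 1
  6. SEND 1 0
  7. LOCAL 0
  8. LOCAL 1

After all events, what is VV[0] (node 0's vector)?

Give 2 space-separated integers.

Answer: 7 5

Derivation:
Initial: VV[0]=[0, 0]
Initial: VV[1]=[0, 0]
Event 1: SEND 1->0: VV[1][1]++ -> VV[1]=[0, 1], msg_vec=[0, 1]; VV[0]=max(VV[0],msg_vec) then VV[0][0]++ -> VV[0]=[1, 1]
Event 2: LOCAL 0: VV[0][0]++ -> VV[0]=[2, 1]
Event 3: SEND 0->1: VV[0][0]++ -> VV[0]=[3, 1], msg_vec=[3, 1]; VV[1]=max(VV[1],msg_vec) then VV[1][1]++ -> VV[1]=[3, 2]
Event 4: SEND 0->1: VV[0][0]++ -> VV[0]=[4, 1], msg_vec=[4, 1]; VV[1]=max(VV[1],msg_vec) then VV[1][1]++ -> VV[1]=[4, 3]
Event 5: SEND 0->1: VV[0][0]++ -> VV[0]=[5, 1], msg_vec=[5, 1]; VV[1]=max(VV[1],msg_vec) then VV[1][1]++ -> VV[1]=[5, 4]
Event 6: SEND 1->0: VV[1][1]++ -> VV[1]=[5, 5], msg_vec=[5, 5]; VV[0]=max(VV[0],msg_vec) then VV[0][0]++ -> VV[0]=[6, 5]
Event 7: LOCAL 0: VV[0][0]++ -> VV[0]=[7, 5]
Event 8: LOCAL 1: VV[1][1]++ -> VV[1]=[5, 6]
Final vectors: VV[0]=[7, 5]; VV[1]=[5, 6]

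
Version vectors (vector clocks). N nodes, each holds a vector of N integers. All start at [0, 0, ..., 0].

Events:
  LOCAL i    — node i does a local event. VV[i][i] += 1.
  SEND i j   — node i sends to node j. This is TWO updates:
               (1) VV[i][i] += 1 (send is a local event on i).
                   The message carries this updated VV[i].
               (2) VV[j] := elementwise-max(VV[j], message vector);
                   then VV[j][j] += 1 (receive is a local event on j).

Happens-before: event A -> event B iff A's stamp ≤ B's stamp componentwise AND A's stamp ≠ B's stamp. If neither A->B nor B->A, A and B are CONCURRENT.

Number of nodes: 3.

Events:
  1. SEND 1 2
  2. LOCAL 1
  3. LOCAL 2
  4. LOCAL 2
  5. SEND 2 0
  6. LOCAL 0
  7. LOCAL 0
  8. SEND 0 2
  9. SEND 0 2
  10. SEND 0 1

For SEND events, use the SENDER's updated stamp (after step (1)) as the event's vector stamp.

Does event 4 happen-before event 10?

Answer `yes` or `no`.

Initial: VV[0]=[0, 0, 0]
Initial: VV[1]=[0, 0, 0]
Initial: VV[2]=[0, 0, 0]
Event 1: SEND 1->2: VV[1][1]++ -> VV[1]=[0, 1, 0], msg_vec=[0, 1, 0]; VV[2]=max(VV[2],msg_vec) then VV[2][2]++ -> VV[2]=[0, 1, 1]
Event 2: LOCAL 1: VV[1][1]++ -> VV[1]=[0, 2, 0]
Event 3: LOCAL 2: VV[2][2]++ -> VV[2]=[0, 1, 2]
Event 4: LOCAL 2: VV[2][2]++ -> VV[2]=[0, 1, 3]
Event 5: SEND 2->0: VV[2][2]++ -> VV[2]=[0, 1, 4], msg_vec=[0, 1, 4]; VV[0]=max(VV[0],msg_vec) then VV[0][0]++ -> VV[0]=[1, 1, 4]
Event 6: LOCAL 0: VV[0][0]++ -> VV[0]=[2, 1, 4]
Event 7: LOCAL 0: VV[0][0]++ -> VV[0]=[3, 1, 4]
Event 8: SEND 0->2: VV[0][0]++ -> VV[0]=[4, 1, 4], msg_vec=[4, 1, 4]; VV[2]=max(VV[2],msg_vec) then VV[2][2]++ -> VV[2]=[4, 1, 5]
Event 9: SEND 0->2: VV[0][0]++ -> VV[0]=[5, 1, 4], msg_vec=[5, 1, 4]; VV[2]=max(VV[2],msg_vec) then VV[2][2]++ -> VV[2]=[5, 1, 6]
Event 10: SEND 0->1: VV[0][0]++ -> VV[0]=[6, 1, 4], msg_vec=[6, 1, 4]; VV[1]=max(VV[1],msg_vec) then VV[1][1]++ -> VV[1]=[6, 3, 4]
Event 4 stamp: [0, 1, 3]
Event 10 stamp: [6, 1, 4]
[0, 1, 3] <= [6, 1, 4]? True. Equal? False. Happens-before: True

Answer: yes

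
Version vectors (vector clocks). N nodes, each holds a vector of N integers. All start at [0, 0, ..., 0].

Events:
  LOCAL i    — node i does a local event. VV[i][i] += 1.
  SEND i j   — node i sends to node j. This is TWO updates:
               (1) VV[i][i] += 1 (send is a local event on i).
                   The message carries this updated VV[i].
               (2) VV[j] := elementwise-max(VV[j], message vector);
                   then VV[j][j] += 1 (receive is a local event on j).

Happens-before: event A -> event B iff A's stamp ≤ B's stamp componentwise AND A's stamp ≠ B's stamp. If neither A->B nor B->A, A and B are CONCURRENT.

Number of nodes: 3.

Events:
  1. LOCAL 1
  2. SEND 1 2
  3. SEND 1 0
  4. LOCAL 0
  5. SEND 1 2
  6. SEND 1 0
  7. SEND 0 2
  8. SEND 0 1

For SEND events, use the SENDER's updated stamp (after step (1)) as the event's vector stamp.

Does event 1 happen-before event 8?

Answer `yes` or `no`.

Answer: yes

Derivation:
Initial: VV[0]=[0, 0, 0]
Initial: VV[1]=[0, 0, 0]
Initial: VV[2]=[0, 0, 0]
Event 1: LOCAL 1: VV[1][1]++ -> VV[1]=[0, 1, 0]
Event 2: SEND 1->2: VV[1][1]++ -> VV[1]=[0, 2, 0], msg_vec=[0, 2, 0]; VV[2]=max(VV[2],msg_vec) then VV[2][2]++ -> VV[2]=[0, 2, 1]
Event 3: SEND 1->0: VV[1][1]++ -> VV[1]=[0, 3, 0], msg_vec=[0, 3, 0]; VV[0]=max(VV[0],msg_vec) then VV[0][0]++ -> VV[0]=[1, 3, 0]
Event 4: LOCAL 0: VV[0][0]++ -> VV[0]=[2, 3, 0]
Event 5: SEND 1->2: VV[1][1]++ -> VV[1]=[0, 4, 0], msg_vec=[0, 4, 0]; VV[2]=max(VV[2],msg_vec) then VV[2][2]++ -> VV[2]=[0, 4, 2]
Event 6: SEND 1->0: VV[1][1]++ -> VV[1]=[0, 5, 0], msg_vec=[0, 5, 0]; VV[0]=max(VV[0],msg_vec) then VV[0][0]++ -> VV[0]=[3, 5, 0]
Event 7: SEND 0->2: VV[0][0]++ -> VV[0]=[4, 5, 0], msg_vec=[4, 5, 0]; VV[2]=max(VV[2],msg_vec) then VV[2][2]++ -> VV[2]=[4, 5, 3]
Event 8: SEND 0->1: VV[0][0]++ -> VV[0]=[5, 5, 0], msg_vec=[5, 5, 0]; VV[1]=max(VV[1],msg_vec) then VV[1][1]++ -> VV[1]=[5, 6, 0]
Event 1 stamp: [0, 1, 0]
Event 8 stamp: [5, 5, 0]
[0, 1, 0] <= [5, 5, 0]? True. Equal? False. Happens-before: True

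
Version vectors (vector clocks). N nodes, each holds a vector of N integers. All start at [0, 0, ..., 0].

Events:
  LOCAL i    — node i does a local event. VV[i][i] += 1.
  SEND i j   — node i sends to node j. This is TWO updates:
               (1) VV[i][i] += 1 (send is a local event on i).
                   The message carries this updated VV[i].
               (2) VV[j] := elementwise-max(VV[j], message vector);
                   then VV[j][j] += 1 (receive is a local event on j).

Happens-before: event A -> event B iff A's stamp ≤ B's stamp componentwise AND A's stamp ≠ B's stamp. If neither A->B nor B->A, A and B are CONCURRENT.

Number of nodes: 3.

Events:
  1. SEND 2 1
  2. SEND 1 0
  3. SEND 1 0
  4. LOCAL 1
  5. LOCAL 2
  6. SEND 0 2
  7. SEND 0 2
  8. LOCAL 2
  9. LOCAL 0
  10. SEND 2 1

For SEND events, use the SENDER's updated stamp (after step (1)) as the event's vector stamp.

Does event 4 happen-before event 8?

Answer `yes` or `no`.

Answer: no

Derivation:
Initial: VV[0]=[0, 0, 0]
Initial: VV[1]=[0, 0, 0]
Initial: VV[2]=[0, 0, 0]
Event 1: SEND 2->1: VV[2][2]++ -> VV[2]=[0, 0, 1], msg_vec=[0, 0, 1]; VV[1]=max(VV[1],msg_vec) then VV[1][1]++ -> VV[1]=[0, 1, 1]
Event 2: SEND 1->0: VV[1][1]++ -> VV[1]=[0, 2, 1], msg_vec=[0, 2, 1]; VV[0]=max(VV[0],msg_vec) then VV[0][0]++ -> VV[0]=[1, 2, 1]
Event 3: SEND 1->0: VV[1][1]++ -> VV[1]=[0, 3, 1], msg_vec=[0, 3, 1]; VV[0]=max(VV[0],msg_vec) then VV[0][0]++ -> VV[0]=[2, 3, 1]
Event 4: LOCAL 1: VV[1][1]++ -> VV[1]=[0, 4, 1]
Event 5: LOCAL 2: VV[2][2]++ -> VV[2]=[0, 0, 2]
Event 6: SEND 0->2: VV[0][0]++ -> VV[0]=[3, 3, 1], msg_vec=[3, 3, 1]; VV[2]=max(VV[2],msg_vec) then VV[2][2]++ -> VV[2]=[3, 3, 3]
Event 7: SEND 0->2: VV[0][0]++ -> VV[0]=[4, 3, 1], msg_vec=[4, 3, 1]; VV[2]=max(VV[2],msg_vec) then VV[2][2]++ -> VV[2]=[4, 3, 4]
Event 8: LOCAL 2: VV[2][2]++ -> VV[2]=[4, 3, 5]
Event 9: LOCAL 0: VV[0][0]++ -> VV[0]=[5, 3, 1]
Event 10: SEND 2->1: VV[2][2]++ -> VV[2]=[4, 3, 6], msg_vec=[4, 3, 6]; VV[1]=max(VV[1],msg_vec) then VV[1][1]++ -> VV[1]=[4, 5, 6]
Event 4 stamp: [0, 4, 1]
Event 8 stamp: [4, 3, 5]
[0, 4, 1] <= [4, 3, 5]? False. Equal? False. Happens-before: False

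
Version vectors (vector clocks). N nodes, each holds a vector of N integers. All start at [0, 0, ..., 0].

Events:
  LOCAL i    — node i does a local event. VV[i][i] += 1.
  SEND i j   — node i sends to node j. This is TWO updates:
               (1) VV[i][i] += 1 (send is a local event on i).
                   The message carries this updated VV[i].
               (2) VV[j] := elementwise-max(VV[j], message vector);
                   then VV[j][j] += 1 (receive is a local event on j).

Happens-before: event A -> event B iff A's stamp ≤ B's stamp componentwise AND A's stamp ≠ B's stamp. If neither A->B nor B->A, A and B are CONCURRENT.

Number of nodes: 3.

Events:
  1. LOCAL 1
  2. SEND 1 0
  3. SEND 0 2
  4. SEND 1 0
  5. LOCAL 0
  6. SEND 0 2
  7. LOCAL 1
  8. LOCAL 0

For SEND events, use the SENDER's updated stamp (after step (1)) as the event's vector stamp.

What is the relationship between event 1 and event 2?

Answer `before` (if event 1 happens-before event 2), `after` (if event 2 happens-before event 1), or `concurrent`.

Initial: VV[0]=[0, 0, 0]
Initial: VV[1]=[0, 0, 0]
Initial: VV[2]=[0, 0, 0]
Event 1: LOCAL 1: VV[1][1]++ -> VV[1]=[0, 1, 0]
Event 2: SEND 1->0: VV[1][1]++ -> VV[1]=[0, 2, 0], msg_vec=[0, 2, 0]; VV[0]=max(VV[0],msg_vec) then VV[0][0]++ -> VV[0]=[1, 2, 0]
Event 3: SEND 0->2: VV[0][0]++ -> VV[0]=[2, 2, 0], msg_vec=[2, 2, 0]; VV[2]=max(VV[2],msg_vec) then VV[2][2]++ -> VV[2]=[2, 2, 1]
Event 4: SEND 1->0: VV[1][1]++ -> VV[1]=[0, 3, 0], msg_vec=[0, 3, 0]; VV[0]=max(VV[0],msg_vec) then VV[0][0]++ -> VV[0]=[3, 3, 0]
Event 5: LOCAL 0: VV[0][0]++ -> VV[0]=[4, 3, 0]
Event 6: SEND 0->2: VV[0][0]++ -> VV[0]=[5, 3, 0], msg_vec=[5, 3, 0]; VV[2]=max(VV[2],msg_vec) then VV[2][2]++ -> VV[2]=[5, 3, 2]
Event 7: LOCAL 1: VV[1][1]++ -> VV[1]=[0, 4, 0]
Event 8: LOCAL 0: VV[0][0]++ -> VV[0]=[6, 3, 0]
Event 1 stamp: [0, 1, 0]
Event 2 stamp: [0, 2, 0]
[0, 1, 0] <= [0, 2, 0]? True
[0, 2, 0] <= [0, 1, 0]? False
Relation: before

Answer: before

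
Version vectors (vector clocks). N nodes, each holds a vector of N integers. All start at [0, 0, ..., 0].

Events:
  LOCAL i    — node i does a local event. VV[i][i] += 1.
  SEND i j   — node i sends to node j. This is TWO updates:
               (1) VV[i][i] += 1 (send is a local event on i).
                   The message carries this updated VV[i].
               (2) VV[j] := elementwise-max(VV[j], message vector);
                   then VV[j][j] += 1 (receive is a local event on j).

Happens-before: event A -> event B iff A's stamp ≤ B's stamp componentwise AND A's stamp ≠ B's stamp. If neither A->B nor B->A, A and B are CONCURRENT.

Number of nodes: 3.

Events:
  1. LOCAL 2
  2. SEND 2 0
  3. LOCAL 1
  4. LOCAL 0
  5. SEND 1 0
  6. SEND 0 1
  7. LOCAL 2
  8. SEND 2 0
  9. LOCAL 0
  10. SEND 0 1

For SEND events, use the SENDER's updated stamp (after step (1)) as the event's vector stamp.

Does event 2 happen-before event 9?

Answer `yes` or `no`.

Initial: VV[0]=[0, 0, 0]
Initial: VV[1]=[0, 0, 0]
Initial: VV[2]=[0, 0, 0]
Event 1: LOCAL 2: VV[2][2]++ -> VV[2]=[0, 0, 1]
Event 2: SEND 2->0: VV[2][2]++ -> VV[2]=[0, 0, 2], msg_vec=[0, 0, 2]; VV[0]=max(VV[0],msg_vec) then VV[0][0]++ -> VV[0]=[1, 0, 2]
Event 3: LOCAL 1: VV[1][1]++ -> VV[1]=[0, 1, 0]
Event 4: LOCAL 0: VV[0][0]++ -> VV[0]=[2, 0, 2]
Event 5: SEND 1->0: VV[1][1]++ -> VV[1]=[0, 2, 0], msg_vec=[0, 2, 0]; VV[0]=max(VV[0],msg_vec) then VV[0][0]++ -> VV[0]=[3, 2, 2]
Event 6: SEND 0->1: VV[0][0]++ -> VV[0]=[4, 2, 2], msg_vec=[4, 2, 2]; VV[1]=max(VV[1],msg_vec) then VV[1][1]++ -> VV[1]=[4, 3, 2]
Event 7: LOCAL 2: VV[2][2]++ -> VV[2]=[0, 0, 3]
Event 8: SEND 2->0: VV[2][2]++ -> VV[2]=[0, 0, 4], msg_vec=[0, 0, 4]; VV[0]=max(VV[0],msg_vec) then VV[0][0]++ -> VV[0]=[5, 2, 4]
Event 9: LOCAL 0: VV[0][0]++ -> VV[0]=[6, 2, 4]
Event 10: SEND 0->1: VV[0][0]++ -> VV[0]=[7, 2, 4], msg_vec=[7, 2, 4]; VV[1]=max(VV[1],msg_vec) then VV[1][1]++ -> VV[1]=[7, 4, 4]
Event 2 stamp: [0, 0, 2]
Event 9 stamp: [6, 2, 4]
[0, 0, 2] <= [6, 2, 4]? True. Equal? False. Happens-before: True

Answer: yes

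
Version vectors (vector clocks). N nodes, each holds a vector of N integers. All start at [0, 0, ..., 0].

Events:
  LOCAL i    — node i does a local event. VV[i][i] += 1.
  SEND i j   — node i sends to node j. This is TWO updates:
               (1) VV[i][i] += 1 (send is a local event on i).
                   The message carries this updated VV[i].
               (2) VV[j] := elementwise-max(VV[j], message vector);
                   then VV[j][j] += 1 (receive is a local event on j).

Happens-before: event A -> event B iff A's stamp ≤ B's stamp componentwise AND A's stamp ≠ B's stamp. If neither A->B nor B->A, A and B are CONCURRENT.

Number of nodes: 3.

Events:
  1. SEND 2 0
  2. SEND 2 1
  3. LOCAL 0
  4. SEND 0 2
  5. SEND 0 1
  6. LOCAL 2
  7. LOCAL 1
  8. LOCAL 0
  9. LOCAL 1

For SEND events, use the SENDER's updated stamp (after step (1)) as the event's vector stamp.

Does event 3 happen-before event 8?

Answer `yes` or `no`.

Initial: VV[0]=[0, 0, 0]
Initial: VV[1]=[0, 0, 0]
Initial: VV[2]=[0, 0, 0]
Event 1: SEND 2->0: VV[2][2]++ -> VV[2]=[0, 0, 1], msg_vec=[0, 0, 1]; VV[0]=max(VV[0],msg_vec) then VV[0][0]++ -> VV[0]=[1, 0, 1]
Event 2: SEND 2->1: VV[2][2]++ -> VV[2]=[0, 0, 2], msg_vec=[0, 0, 2]; VV[1]=max(VV[1],msg_vec) then VV[1][1]++ -> VV[1]=[0, 1, 2]
Event 3: LOCAL 0: VV[0][0]++ -> VV[0]=[2, 0, 1]
Event 4: SEND 0->2: VV[0][0]++ -> VV[0]=[3, 0, 1], msg_vec=[3, 0, 1]; VV[2]=max(VV[2],msg_vec) then VV[2][2]++ -> VV[2]=[3, 0, 3]
Event 5: SEND 0->1: VV[0][0]++ -> VV[0]=[4, 0, 1], msg_vec=[4, 0, 1]; VV[1]=max(VV[1],msg_vec) then VV[1][1]++ -> VV[1]=[4, 2, 2]
Event 6: LOCAL 2: VV[2][2]++ -> VV[2]=[3, 0, 4]
Event 7: LOCAL 1: VV[1][1]++ -> VV[1]=[4, 3, 2]
Event 8: LOCAL 0: VV[0][0]++ -> VV[0]=[5, 0, 1]
Event 9: LOCAL 1: VV[1][1]++ -> VV[1]=[4, 4, 2]
Event 3 stamp: [2, 0, 1]
Event 8 stamp: [5, 0, 1]
[2, 0, 1] <= [5, 0, 1]? True. Equal? False. Happens-before: True

Answer: yes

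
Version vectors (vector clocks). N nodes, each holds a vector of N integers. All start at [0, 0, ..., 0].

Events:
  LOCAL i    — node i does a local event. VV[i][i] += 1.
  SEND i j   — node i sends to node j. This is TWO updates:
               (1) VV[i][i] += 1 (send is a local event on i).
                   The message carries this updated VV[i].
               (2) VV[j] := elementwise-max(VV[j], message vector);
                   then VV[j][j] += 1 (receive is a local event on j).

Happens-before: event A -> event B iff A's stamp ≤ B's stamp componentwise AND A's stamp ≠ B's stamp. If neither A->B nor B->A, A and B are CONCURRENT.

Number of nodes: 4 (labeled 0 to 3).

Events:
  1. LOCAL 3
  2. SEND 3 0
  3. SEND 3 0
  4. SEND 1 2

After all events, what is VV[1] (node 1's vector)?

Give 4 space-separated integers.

Answer: 0 1 0 0

Derivation:
Initial: VV[0]=[0, 0, 0, 0]
Initial: VV[1]=[0, 0, 0, 0]
Initial: VV[2]=[0, 0, 0, 0]
Initial: VV[3]=[0, 0, 0, 0]
Event 1: LOCAL 3: VV[3][3]++ -> VV[3]=[0, 0, 0, 1]
Event 2: SEND 3->0: VV[3][3]++ -> VV[3]=[0, 0, 0, 2], msg_vec=[0, 0, 0, 2]; VV[0]=max(VV[0],msg_vec) then VV[0][0]++ -> VV[0]=[1, 0, 0, 2]
Event 3: SEND 3->0: VV[3][3]++ -> VV[3]=[0, 0, 0, 3], msg_vec=[0, 0, 0, 3]; VV[0]=max(VV[0],msg_vec) then VV[0][0]++ -> VV[0]=[2, 0, 0, 3]
Event 4: SEND 1->2: VV[1][1]++ -> VV[1]=[0, 1, 0, 0], msg_vec=[0, 1, 0, 0]; VV[2]=max(VV[2],msg_vec) then VV[2][2]++ -> VV[2]=[0, 1, 1, 0]
Final vectors: VV[0]=[2, 0, 0, 3]; VV[1]=[0, 1, 0, 0]; VV[2]=[0, 1, 1, 0]; VV[3]=[0, 0, 0, 3]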